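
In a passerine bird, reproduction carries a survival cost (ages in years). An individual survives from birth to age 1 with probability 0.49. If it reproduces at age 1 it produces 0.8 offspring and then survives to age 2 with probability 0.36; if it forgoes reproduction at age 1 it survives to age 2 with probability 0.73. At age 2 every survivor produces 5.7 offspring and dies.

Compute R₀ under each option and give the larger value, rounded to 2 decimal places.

2.04

breed at age 1: R₀ = 0.49 × (0.8 + 0.36 × 5.7) = 0.49 × 2.8520 = 1.3975
delay to age 2: R₀ = 0.49 × (0.73 × 5.7) = 0.49 × 4.1610 = 2.0389
Higher: delay to age 2 (2.0389).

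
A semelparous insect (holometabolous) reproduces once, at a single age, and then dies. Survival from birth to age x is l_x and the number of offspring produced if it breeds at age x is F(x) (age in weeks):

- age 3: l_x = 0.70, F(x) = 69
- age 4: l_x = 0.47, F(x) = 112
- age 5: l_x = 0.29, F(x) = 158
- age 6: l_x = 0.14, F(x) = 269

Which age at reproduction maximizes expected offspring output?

4

Expected offspring if breeding at age x = l_x × F(x):
  age 3: 0.70 × 69 = 48.300
  age 4: 0.47 × 112 = 52.640
  age 5: 0.29 × 158 = 45.820
  age 6: 0.14 × 269 = 37.660
Maximum at age 4 (52.640).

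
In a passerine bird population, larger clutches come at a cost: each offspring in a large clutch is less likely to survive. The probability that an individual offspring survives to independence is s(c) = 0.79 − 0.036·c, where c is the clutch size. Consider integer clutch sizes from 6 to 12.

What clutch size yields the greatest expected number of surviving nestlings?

11

Expected surviving nestlings = c × s(c):
  c=6: 6 × 0.574 = 3.444
  c=7: 7 × 0.538 = 3.766
  c=8: 8 × 0.502 = 4.016
  c=9: 9 × 0.466 = 4.194
  c=10: 10 × 0.430 = 4.300
  c=11: 11 × 0.394 = 4.334
  c=12: 12 × 0.358 = 4.296
Maximum at c = 11 (4.334 surviving nestlings).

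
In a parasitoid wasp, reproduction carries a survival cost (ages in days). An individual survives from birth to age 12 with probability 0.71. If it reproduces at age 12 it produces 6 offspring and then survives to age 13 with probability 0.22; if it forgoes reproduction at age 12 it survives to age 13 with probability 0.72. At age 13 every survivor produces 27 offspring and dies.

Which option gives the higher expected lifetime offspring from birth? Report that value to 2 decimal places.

13.80

breed at age 12: R₀ = 0.71 × (6 + 0.22 × 27) = 0.71 × 11.9400 = 8.4774
delay to age 13: R₀ = 0.71 × (0.72 × 27) = 0.71 × 19.4400 = 13.8024
Higher: delay to age 13 (13.8024).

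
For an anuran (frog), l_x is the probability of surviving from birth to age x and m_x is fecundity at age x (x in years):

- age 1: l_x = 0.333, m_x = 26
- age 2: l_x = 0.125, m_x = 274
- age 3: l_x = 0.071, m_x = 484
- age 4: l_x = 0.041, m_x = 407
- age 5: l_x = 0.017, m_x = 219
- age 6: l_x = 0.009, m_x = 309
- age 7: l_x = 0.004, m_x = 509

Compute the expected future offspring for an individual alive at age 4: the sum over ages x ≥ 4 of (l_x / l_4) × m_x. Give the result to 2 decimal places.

615.29

l_4 = 0.041. Conditional survival from age 4 to x is l_x / l_4.
  x=4: (0.041/0.041) × 407 = 407.0000
  x=5: (0.017/0.041) × 219 = 90.8049
  x=6: (0.009/0.041) × 309 = 67.8293
  x=7: (0.004/0.041) × 509 = 49.6585
Sum = 407.0000 + 90.8049 + 67.8293 + 49.6585 = 615.2927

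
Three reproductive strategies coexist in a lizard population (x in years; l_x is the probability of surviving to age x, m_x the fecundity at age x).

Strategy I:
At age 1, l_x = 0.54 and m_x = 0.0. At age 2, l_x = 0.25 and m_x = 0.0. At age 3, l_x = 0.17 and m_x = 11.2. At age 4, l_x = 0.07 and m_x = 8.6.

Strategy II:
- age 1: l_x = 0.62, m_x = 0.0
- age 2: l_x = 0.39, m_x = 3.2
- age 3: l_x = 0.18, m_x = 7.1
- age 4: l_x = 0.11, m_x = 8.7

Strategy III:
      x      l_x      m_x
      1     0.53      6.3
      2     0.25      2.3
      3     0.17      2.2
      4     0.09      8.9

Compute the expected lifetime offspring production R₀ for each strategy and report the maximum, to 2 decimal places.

Strategy I: R₀ = 0.54×0.0 + 0.25×0.0 + 0.17×11.2 + 0.07×8.6 = 2.5060
Strategy II: R₀ = 0.62×0.0 + 0.39×3.2 + 0.18×7.1 + 0.11×8.7 = 3.4830
Strategy III: R₀ = 0.53×6.3 + 0.25×2.3 + 0.17×2.2 + 0.09×8.9 = 5.0890
Highest R₀: strategy III with 5.0890.

5.09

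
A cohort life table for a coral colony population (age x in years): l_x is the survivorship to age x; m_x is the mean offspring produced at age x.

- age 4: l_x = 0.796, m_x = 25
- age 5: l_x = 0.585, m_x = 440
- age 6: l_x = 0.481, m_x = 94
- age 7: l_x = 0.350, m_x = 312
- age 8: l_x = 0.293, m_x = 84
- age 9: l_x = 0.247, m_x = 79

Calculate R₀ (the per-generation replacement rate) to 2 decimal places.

R₀ = Σ l_x m_x:
  age 4: 0.796 × 25 = 19.9000
  age 5: 0.585 × 440 = 257.4000
  age 6: 0.481 × 94 = 45.2140
  age 7: 0.350 × 312 = 109.2000
  age 8: 0.293 × 84 = 24.6120
  age 9: 0.247 × 79 = 19.5130
R₀ = 19.9000 + 257.4000 + 45.2140 + 109.2000 + 24.6120 + 19.5130 = 475.8390

475.84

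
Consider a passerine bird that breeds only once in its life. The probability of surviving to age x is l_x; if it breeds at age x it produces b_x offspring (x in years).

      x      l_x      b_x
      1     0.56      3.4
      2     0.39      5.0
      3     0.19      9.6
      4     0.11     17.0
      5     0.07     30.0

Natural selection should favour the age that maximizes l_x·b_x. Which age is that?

Expected offspring if breeding at age x = l_x × b_x:
  age 1: 0.56 × 3.4 = 1.904
  age 2: 0.39 × 5.0 = 1.950
  age 3: 0.19 × 9.6 = 1.824
  age 4: 0.11 × 17.0 = 1.870
  age 5: 0.07 × 30.0 = 2.100
Maximum at age 5 (2.100).

5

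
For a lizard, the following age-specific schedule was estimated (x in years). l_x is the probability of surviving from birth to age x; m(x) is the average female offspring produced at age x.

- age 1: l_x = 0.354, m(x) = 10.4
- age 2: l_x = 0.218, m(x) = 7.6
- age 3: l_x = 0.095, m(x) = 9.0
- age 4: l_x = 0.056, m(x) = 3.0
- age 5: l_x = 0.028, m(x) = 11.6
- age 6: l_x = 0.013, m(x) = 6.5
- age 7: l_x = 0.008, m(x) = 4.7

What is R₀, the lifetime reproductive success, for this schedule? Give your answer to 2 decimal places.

R₀ = Σ l_x m(x):
  age 1: 0.354 × 10.4 = 3.6816
  age 2: 0.218 × 7.6 = 1.6568
  age 3: 0.095 × 9.0 = 0.8550
  age 4: 0.056 × 3.0 = 0.1680
  age 5: 0.028 × 11.6 = 0.3248
  age 6: 0.013 × 6.5 = 0.0845
  age 7: 0.008 × 4.7 = 0.0376
R₀ = 3.6816 + 1.6568 + 0.8550 + 0.1680 + 0.3248 + 0.0845 + 0.0376 = 6.8083

6.81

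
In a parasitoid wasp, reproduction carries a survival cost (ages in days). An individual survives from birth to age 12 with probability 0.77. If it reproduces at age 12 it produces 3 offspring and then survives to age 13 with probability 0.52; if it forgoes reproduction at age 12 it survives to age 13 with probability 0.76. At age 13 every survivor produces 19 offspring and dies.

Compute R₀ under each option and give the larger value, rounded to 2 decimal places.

11.12

breed at age 12: R₀ = 0.77 × (3 + 0.52 × 19) = 0.77 × 12.8800 = 9.9176
delay to age 13: R₀ = 0.77 × (0.76 × 19) = 0.77 × 14.4400 = 11.1188
Higher: delay to age 13 (11.1188).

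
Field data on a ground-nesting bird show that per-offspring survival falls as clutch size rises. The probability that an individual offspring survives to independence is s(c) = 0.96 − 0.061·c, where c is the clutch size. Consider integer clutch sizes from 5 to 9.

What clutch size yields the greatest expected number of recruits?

8

Expected recruits = c × s(c):
  c=5: 5 × 0.655 = 3.275
  c=6: 6 × 0.594 = 3.564
  c=7: 7 × 0.533 = 3.731
  c=8: 8 × 0.472 = 3.776
  c=9: 9 × 0.411 = 3.699
Maximum at c = 8 (3.776 recruits).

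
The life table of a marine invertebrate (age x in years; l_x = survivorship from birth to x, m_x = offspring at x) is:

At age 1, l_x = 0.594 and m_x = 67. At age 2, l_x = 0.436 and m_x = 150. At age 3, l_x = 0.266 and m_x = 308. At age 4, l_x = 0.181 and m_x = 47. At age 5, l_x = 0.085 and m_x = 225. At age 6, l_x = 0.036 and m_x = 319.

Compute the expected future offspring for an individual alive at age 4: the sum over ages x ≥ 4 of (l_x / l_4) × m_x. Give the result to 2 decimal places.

216.11

l_4 = 0.181. Conditional survival from age 4 to x is l_x / l_4.
  x=4: (0.181/0.181) × 47 = 47.0000
  x=5: (0.085/0.181) × 225 = 105.6630
  x=6: (0.036/0.181) × 319 = 63.4475
Sum = 47.0000 + 105.6630 + 63.4475 = 216.1105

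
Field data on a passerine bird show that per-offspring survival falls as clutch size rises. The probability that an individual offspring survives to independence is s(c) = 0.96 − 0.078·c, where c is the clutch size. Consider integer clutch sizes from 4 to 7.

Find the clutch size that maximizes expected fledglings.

Expected fledglings = c × s(c):
  c=4: 4 × 0.648 = 2.592
  c=5: 5 × 0.570 = 2.850
  c=6: 6 × 0.492 = 2.952
  c=7: 7 × 0.414 = 2.898
Maximum at c = 6 (2.952 fledglings).

6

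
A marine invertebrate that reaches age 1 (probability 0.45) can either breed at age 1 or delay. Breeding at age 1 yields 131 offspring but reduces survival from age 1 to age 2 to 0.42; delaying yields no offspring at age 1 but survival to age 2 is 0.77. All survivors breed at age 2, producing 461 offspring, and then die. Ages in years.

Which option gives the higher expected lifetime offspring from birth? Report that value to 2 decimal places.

159.74

breed at age 1: R₀ = 0.45 × (131 + 0.42 × 461) = 0.45 × 324.6200 = 146.0790
delay to age 2: R₀ = 0.45 × (0.77 × 461) = 0.45 × 354.9700 = 159.7365
Higher: delay to age 2 (159.7365).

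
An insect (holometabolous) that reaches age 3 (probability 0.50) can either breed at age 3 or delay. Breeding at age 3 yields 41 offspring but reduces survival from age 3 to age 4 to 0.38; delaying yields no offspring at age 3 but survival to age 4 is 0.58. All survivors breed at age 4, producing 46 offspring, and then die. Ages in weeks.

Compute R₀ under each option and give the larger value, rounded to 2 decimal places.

29.24

breed at age 3: R₀ = 0.50 × (41 + 0.38 × 46) = 0.50 × 58.4800 = 29.2400
delay to age 4: R₀ = 0.50 × (0.58 × 46) = 0.50 × 26.6800 = 13.3400
Higher: breed at age 3 (29.2400).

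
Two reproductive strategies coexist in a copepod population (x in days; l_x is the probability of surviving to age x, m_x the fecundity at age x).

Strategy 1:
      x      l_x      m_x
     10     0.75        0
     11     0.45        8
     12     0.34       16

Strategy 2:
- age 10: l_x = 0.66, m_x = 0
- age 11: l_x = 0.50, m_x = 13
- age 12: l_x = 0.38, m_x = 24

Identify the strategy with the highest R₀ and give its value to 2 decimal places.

15.62

Strategy 1: R₀ = 0.75×0 + 0.45×8 + 0.34×16 = 9.0400
Strategy 2: R₀ = 0.66×0 + 0.50×13 + 0.38×24 = 15.6200
Highest R₀: strategy 2 with 15.6200.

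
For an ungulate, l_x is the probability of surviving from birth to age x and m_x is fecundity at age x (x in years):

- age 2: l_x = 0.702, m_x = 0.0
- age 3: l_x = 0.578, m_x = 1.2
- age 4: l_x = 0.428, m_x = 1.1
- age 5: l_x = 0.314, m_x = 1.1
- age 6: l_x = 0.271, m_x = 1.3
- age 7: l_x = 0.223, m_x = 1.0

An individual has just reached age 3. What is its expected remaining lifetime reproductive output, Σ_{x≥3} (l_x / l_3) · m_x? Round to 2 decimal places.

l_3 = 0.578. Conditional survival from age 3 to x is l_x / l_3.
  x=3: (0.578/0.578) × 1.2 = 1.2000
  x=4: (0.428/0.578) × 1.1 = 0.8145
  x=5: (0.314/0.578) × 1.1 = 0.5976
  x=6: (0.271/0.578) × 1.3 = 0.6095
  x=7: (0.223/0.578) × 1.0 = 0.3858
Sum = 1.2000 + 0.8145 + 0.5976 + 0.6095 + 0.3858 = 3.6074

3.61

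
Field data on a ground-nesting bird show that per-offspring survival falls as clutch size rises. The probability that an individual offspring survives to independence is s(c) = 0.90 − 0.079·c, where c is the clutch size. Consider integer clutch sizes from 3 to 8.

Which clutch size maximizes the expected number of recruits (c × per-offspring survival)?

6

Expected recruits = c × s(c):
  c=3: 3 × 0.663 = 1.989
  c=4: 4 × 0.584 = 2.336
  c=5: 5 × 0.505 = 2.525
  c=6: 6 × 0.426 = 2.556
  c=7: 7 × 0.347 = 2.429
  c=8: 8 × 0.268 = 2.144
Maximum at c = 6 (2.556 recruits).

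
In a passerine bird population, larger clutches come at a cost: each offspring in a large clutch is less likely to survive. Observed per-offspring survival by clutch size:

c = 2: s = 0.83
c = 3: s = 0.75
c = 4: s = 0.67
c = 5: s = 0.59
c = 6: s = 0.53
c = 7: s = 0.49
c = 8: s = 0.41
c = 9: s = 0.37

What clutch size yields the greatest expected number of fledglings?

7

Expected fledglings = c × s(c):
  c=2: 2 × 0.83 = 1.660
  c=3: 3 × 0.75 = 2.250
  c=4: 4 × 0.67 = 2.680
  c=5: 5 × 0.59 = 2.950
  c=6: 6 × 0.53 = 3.180
  c=7: 7 × 0.49 = 3.430
  c=8: 8 × 0.41 = 3.280
  c=9: 9 × 0.37 = 3.330
Maximum at c = 7 (3.430 fledglings).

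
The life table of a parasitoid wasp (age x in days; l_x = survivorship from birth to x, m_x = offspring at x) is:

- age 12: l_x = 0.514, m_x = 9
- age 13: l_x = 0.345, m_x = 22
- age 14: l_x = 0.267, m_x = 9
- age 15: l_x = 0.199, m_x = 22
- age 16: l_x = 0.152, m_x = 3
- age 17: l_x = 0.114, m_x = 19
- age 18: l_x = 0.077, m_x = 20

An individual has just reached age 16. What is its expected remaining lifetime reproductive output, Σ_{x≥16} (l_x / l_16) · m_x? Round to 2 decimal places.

l_16 = 0.152. Conditional survival from age 16 to x is l_x / l_16.
  x=16: (0.152/0.152) × 3 = 3.0000
  x=17: (0.114/0.152) × 19 = 14.2500
  x=18: (0.077/0.152) × 20 = 10.1316
Sum = 3.0000 + 14.2500 + 10.1316 = 27.3816

27.38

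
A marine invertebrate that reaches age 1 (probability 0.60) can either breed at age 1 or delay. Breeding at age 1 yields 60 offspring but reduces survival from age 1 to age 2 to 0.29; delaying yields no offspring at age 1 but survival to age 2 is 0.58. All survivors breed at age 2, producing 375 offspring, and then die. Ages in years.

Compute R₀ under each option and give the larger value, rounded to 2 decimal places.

breed at age 1: R₀ = 0.60 × (60 + 0.29 × 375) = 0.60 × 168.7500 = 101.2500
delay to age 2: R₀ = 0.60 × (0.58 × 375) = 0.60 × 217.5000 = 130.5000
Higher: delay to age 2 (130.5000).

130.50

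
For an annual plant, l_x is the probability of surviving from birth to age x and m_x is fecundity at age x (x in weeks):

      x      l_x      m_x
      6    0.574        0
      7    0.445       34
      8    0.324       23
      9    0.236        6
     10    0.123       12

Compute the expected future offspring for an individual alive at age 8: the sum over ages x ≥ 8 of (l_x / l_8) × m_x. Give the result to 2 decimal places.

l_8 = 0.324. Conditional survival from age 8 to x is l_x / l_8.
  x=8: (0.324/0.324) × 23 = 23.0000
  x=9: (0.236/0.324) × 6 = 4.3704
  x=10: (0.123/0.324) × 12 = 4.5556
Sum = 23.0000 + 4.3704 + 4.5556 = 31.9259

31.93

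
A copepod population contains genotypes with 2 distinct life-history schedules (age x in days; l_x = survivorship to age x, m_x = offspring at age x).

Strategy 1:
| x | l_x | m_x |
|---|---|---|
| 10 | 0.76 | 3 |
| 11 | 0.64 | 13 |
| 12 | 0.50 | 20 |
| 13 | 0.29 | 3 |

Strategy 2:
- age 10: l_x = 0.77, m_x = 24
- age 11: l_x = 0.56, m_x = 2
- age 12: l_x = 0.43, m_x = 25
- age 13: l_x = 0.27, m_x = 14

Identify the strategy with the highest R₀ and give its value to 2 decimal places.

34.13

Strategy 1: R₀ = 0.76×3 + 0.64×13 + 0.50×20 + 0.29×3 = 21.4700
Strategy 2: R₀ = 0.77×24 + 0.56×2 + 0.43×25 + 0.27×14 = 34.1300
Highest R₀: strategy 2 with 34.1300.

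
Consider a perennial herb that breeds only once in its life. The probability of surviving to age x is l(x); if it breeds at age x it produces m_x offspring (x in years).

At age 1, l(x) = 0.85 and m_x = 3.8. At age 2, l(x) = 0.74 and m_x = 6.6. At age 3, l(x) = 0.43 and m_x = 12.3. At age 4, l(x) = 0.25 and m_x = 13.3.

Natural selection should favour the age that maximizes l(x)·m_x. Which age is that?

3

Expected offspring if breeding at age x = l(x) × m_x:
  age 1: 0.85 × 3.8 = 3.230
  age 2: 0.74 × 6.6 = 4.884
  age 3: 0.43 × 12.3 = 5.289
  age 4: 0.25 × 13.3 = 3.325
Maximum at age 3 (5.289).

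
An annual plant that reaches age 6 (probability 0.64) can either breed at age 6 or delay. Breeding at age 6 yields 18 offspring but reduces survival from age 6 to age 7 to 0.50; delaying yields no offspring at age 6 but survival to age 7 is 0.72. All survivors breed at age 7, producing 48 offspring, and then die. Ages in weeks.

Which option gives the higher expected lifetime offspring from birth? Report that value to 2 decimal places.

26.88

breed at age 6: R₀ = 0.64 × (18 + 0.50 × 48) = 0.64 × 42.0000 = 26.8800
delay to age 7: R₀ = 0.64 × (0.72 × 48) = 0.64 × 34.5600 = 22.1184
Higher: breed at age 6 (26.8800).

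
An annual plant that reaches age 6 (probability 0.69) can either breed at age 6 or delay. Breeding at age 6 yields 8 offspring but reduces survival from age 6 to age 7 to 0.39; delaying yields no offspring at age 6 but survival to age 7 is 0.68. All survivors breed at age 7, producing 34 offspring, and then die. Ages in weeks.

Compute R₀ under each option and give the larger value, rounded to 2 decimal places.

15.95

breed at age 6: R₀ = 0.69 × (8 + 0.39 × 34) = 0.69 × 21.2600 = 14.6694
delay to age 7: R₀ = 0.69 × (0.68 × 34) = 0.69 × 23.1200 = 15.9528
Higher: delay to age 7 (15.9528).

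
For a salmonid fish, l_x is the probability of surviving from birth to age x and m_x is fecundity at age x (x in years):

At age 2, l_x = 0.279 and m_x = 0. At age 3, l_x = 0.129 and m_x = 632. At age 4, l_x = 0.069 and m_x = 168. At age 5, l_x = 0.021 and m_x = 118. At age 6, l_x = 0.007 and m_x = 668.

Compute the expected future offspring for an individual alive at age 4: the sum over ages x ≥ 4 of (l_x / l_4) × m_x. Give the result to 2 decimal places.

l_4 = 0.069. Conditional survival from age 4 to x is l_x / l_4.
  x=4: (0.069/0.069) × 168 = 168.0000
  x=5: (0.021/0.069) × 118 = 35.9130
  x=6: (0.007/0.069) × 668 = 67.7681
Sum = 168.0000 + 35.9130 + 67.7681 = 271.6812

271.68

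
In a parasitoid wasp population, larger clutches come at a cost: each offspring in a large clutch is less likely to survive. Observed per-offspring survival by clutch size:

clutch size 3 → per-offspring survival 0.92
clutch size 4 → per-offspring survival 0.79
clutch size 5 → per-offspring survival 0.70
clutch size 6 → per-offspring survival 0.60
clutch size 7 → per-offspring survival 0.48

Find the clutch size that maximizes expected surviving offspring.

6

Expected surviving offspring = c × s(c):
  c=3: 3 × 0.92 = 2.760
  c=4: 4 × 0.79 = 3.160
  c=5: 5 × 0.70 = 3.500
  c=6: 6 × 0.60 = 3.600
  c=7: 7 × 0.48 = 3.360
Maximum at c = 6 (3.600 surviving offspring).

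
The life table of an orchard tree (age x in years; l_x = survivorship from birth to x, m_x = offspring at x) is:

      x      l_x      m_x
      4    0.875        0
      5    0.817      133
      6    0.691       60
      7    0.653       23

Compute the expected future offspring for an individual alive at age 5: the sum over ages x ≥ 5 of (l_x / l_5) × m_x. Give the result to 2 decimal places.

202.13

l_5 = 0.817. Conditional survival from age 5 to x is l_x / l_5.
  x=5: (0.817/0.817) × 133 = 133.0000
  x=6: (0.691/0.817) × 60 = 50.7466
  x=7: (0.653/0.817) × 23 = 18.3831
Sum = 133.0000 + 50.7466 + 18.3831 = 202.1297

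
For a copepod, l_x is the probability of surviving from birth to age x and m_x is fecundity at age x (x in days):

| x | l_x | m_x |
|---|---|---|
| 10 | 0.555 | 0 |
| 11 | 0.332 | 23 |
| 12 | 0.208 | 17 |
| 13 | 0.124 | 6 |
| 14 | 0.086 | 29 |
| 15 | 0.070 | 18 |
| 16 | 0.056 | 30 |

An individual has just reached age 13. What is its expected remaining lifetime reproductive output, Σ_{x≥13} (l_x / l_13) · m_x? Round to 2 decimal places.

l_13 = 0.124. Conditional survival from age 13 to x is l_x / l_13.
  x=13: (0.124/0.124) × 6 = 6.0000
  x=14: (0.086/0.124) × 29 = 20.1129
  x=15: (0.070/0.124) × 18 = 10.1613
  x=16: (0.056/0.124) × 30 = 13.5484
Sum = 6.0000 + 20.1129 + 10.1613 + 13.5484 = 49.8226

49.82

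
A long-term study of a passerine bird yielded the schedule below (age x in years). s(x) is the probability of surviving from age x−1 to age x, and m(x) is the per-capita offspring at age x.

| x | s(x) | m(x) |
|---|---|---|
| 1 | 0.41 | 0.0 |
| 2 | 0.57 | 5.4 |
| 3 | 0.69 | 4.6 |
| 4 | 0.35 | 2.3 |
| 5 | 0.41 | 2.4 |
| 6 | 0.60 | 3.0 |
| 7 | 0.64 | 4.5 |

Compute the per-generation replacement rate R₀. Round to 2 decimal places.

Survivorship from birth: l_x = s_1·s_2·…·s_x.
  l_1 = 0.41000
  l_2 = 0.23370
  l_3 = 0.16125
  l_4 = 0.05644
  l_5 = 0.02314
  l_6 = 0.01388
  l_7 = 0.00889
R₀ = Σ l_x m(x):
  age 1: 0.41000 × 0.0 = 0.0000
  age 2: 0.23370 × 5.4 = 1.2620
  age 3: 0.16125 × 4.6 = 0.7417
  age 4: 0.05644 × 2.3 = 0.1298
  age 5: 0.02314 × 2.4 = 0.0555
  age 6: 0.01388 × 3.0 = 0.0416
  age 7: 0.00889 × 4.5 = 0.0400
R₀ = 0.0000 + 1.2620 + 0.7417 + 0.1298 + 0.0555 + 0.0416 + 0.0400 = 2.2707

2.27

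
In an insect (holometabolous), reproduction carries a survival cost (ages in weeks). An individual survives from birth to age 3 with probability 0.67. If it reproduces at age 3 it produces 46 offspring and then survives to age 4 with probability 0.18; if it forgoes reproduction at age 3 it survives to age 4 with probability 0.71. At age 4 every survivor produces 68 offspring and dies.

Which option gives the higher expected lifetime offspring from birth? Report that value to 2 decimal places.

breed at age 3: R₀ = 0.67 × (46 + 0.18 × 68) = 0.67 × 58.2400 = 39.0208
delay to age 4: R₀ = 0.67 × (0.71 × 68) = 0.67 × 48.2800 = 32.3476
Higher: breed at age 3 (39.0208).

39.02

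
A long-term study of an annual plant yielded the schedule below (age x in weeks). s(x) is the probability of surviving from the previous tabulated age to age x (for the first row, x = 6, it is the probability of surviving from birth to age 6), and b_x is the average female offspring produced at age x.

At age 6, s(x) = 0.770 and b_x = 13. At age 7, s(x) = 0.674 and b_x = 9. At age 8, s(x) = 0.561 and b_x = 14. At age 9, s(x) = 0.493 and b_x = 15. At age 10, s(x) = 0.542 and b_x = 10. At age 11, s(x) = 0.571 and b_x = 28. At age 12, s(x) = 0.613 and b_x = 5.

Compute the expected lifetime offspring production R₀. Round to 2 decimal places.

23.07

Survivorship from birth: l_x = s_6·s_7·…·s_x.
  l_6 = 0.77000
  l_7 = 0.51898
  l_8 = 0.29115
  l_9 = 0.14354
  l_10 = 0.07780
  l_11 = 0.04442
  l_12 = 0.02723
R₀ = Σ l_x b_x:
  age 6: 0.77000 × 13 = 10.0100
  age 7: 0.51898 × 9 = 4.6708
  age 8: 0.29115 × 14 = 4.0761
  age 9: 0.14354 × 15 = 2.1531
  age 10: 0.07780 × 10 = 0.7780
  age 11: 0.04442 × 28 = 1.2438
  age 12: 0.02723 × 5 = 0.1361
R₀ = 10.0100 + 4.6708 + 4.0761 + 2.1531 + 0.7780 + 1.2438 + 0.1361 = 23.0679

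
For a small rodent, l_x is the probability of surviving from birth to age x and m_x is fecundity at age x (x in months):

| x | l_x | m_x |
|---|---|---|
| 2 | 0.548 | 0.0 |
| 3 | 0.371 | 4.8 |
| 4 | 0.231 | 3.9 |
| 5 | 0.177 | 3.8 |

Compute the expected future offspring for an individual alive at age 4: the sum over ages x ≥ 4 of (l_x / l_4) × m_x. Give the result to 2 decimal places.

l_4 = 0.231. Conditional survival from age 4 to x is l_x / l_4.
  x=4: (0.231/0.231) × 3.9 = 3.9000
  x=5: (0.177/0.231) × 3.8 = 2.9117
Sum = 3.9000 + 2.9117 = 6.8117

6.81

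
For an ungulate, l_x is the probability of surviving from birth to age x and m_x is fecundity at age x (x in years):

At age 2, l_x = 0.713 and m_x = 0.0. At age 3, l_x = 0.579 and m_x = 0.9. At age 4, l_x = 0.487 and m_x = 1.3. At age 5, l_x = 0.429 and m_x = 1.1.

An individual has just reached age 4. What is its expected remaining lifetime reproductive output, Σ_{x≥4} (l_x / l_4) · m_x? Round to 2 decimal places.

l_4 = 0.487. Conditional survival from age 4 to x is l_x / l_4.
  x=4: (0.487/0.487) × 1.3 = 1.3000
  x=5: (0.429/0.487) × 1.1 = 0.9690
Sum = 1.3000 + 0.9690 = 2.2690

2.27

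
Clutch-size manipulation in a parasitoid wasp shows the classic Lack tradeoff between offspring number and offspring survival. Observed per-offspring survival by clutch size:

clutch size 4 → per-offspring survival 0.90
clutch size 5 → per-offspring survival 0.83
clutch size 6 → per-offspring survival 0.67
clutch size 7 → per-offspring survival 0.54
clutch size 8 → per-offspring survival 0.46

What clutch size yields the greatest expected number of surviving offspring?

5

Expected surviving offspring = c × s(c):
  c=4: 4 × 0.90 = 3.600
  c=5: 5 × 0.83 = 4.150
  c=6: 6 × 0.67 = 4.020
  c=7: 7 × 0.54 = 3.780
  c=8: 8 × 0.46 = 3.680
Maximum at c = 5 (4.150 surviving offspring).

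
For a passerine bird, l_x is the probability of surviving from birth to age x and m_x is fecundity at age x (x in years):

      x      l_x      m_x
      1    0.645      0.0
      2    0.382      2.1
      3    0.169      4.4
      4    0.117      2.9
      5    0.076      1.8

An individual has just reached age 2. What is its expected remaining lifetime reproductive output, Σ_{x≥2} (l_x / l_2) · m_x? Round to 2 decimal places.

5.29

l_2 = 0.382. Conditional survival from age 2 to x is l_x / l_2.
  x=2: (0.382/0.382) × 2.1 = 2.1000
  x=3: (0.169/0.382) × 4.4 = 1.9466
  x=4: (0.117/0.382) × 2.9 = 0.8882
  x=5: (0.076/0.382) × 1.8 = 0.3581
Sum = 2.1000 + 1.9466 + 0.8882 + 0.3581 = 5.2929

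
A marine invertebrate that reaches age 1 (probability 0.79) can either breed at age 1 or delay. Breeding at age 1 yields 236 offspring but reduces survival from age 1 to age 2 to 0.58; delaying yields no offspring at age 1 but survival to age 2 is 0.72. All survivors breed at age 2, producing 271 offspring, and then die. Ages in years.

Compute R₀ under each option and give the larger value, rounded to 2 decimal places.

breed at age 1: R₀ = 0.79 × (236 + 0.58 × 271) = 0.79 × 393.1800 = 310.6122
delay to age 2: R₀ = 0.79 × (0.72 × 271) = 0.79 × 195.1200 = 154.1448
Higher: breed at age 1 (310.6122).

310.61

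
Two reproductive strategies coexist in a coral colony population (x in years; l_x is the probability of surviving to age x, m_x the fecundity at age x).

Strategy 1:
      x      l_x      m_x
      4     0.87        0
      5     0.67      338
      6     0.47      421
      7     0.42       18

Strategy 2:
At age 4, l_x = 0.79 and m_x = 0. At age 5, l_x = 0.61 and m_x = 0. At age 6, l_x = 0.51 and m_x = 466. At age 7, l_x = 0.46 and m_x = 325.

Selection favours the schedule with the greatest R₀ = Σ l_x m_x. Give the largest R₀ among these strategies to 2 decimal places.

431.89

Strategy 1: R₀ = 0.87×0 + 0.67×338 + 0.47×421 + 0.42×18 = 431.8900
Strategy 2: R₀ = 0.79×0 + 0.61×0 + 0.51×466 + 0.46×325 = 387.1600
Highest R₀: strategy 1 with 431.8900.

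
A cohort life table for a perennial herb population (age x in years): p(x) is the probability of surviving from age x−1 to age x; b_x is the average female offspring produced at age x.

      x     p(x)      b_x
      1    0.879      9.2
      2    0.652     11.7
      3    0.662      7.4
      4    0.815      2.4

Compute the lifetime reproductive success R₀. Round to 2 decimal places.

Survivorship from birth: l_x = p_1·p_2·…·p_x.
  l_1 = 0.87900
  l_2 = 0.57311
  l_3 = 0.37940
  l_4 = 0.30921
R₀ = Σ l_x b_x:
  age 1: 0.87900 × 9.2 = 8.0868
  age 2: 0.57311 × 11.7 = 6.7054
  age 3: 0.37940 × 7.4 = 2.8076
  age 4: 0.30921 × 2.4 = 0.7421
R₀ = 8.0868 + 6.7054 + 2.8076 + 0.7421 = 18.3419

18.34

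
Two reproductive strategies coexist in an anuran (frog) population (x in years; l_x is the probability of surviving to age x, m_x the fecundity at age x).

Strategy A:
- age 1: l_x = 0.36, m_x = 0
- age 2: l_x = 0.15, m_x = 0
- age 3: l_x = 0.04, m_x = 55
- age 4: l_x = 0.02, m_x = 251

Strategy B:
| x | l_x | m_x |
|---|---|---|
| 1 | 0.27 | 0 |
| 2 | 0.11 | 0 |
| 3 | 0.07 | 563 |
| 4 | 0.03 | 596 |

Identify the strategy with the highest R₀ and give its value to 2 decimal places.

Strategy A: R₀ = 0.36×0 + 0.15×0 + 0.04×55 + 0.02×251 = 7.2200
Strategy B: R₀ = 0.27×0 + 0.11×0 + 0.07×563 + 0.03×596 = 57.2900
Highest R₀: strategy B with 57.2900.

57.29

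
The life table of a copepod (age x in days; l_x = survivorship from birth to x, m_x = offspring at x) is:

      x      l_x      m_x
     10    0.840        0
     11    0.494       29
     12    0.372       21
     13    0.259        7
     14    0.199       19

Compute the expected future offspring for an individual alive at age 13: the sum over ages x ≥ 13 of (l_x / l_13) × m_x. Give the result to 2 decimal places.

21.60

l_13 = 0.259. Conditional survival from age 13 to x is l_x / l_13.
  x=13: (0.259/0.259) × 7 = 7.0000
  x=14: (0.199/0.259) × 19 = 14.5985
Sum = 7.0000 + 14.5985 = 21.5985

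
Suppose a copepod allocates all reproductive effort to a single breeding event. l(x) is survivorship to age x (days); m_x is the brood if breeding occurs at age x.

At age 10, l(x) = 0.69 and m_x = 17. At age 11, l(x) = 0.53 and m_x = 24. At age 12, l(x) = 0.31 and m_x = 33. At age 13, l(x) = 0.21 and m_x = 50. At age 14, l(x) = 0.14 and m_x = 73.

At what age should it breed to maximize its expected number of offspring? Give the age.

11

Expected offspring if breeding at age x = l(x) × m_x:
  age 10: 0.69 × 17 = 11.730
  age 11: 0.53 × 24 = 12.720
  age 12: 0.31 × 33 = 10.230
  age 13: 0.21 × 50 = 10.500
  age 14: 0.14 × 73 = 10.220
Maximum at age 11 (12.720).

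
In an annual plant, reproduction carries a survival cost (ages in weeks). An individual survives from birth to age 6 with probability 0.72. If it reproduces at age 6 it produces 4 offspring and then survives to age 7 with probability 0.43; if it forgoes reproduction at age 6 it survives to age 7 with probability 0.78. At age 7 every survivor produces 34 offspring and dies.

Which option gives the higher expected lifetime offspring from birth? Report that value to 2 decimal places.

breed at age 6: R₀ = 0.72 × (4 + 0.43 × 34) = 0.72 × 18.6200 = 13.4064
delay to age 7: R₀ = 0.72 × (0.78 × 34) = 0.72 × 26.5200 = 19.0944
Higher: delay to age 7 (19.0944).

19.09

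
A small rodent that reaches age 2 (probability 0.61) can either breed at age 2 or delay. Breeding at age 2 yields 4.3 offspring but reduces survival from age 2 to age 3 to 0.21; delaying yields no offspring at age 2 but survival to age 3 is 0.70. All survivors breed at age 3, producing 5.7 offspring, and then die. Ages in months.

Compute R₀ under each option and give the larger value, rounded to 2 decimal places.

breed at age 2: R₀ = 0.61 × (4.3 + 0.21 × 5.7) = 0.61 × 5.4970 = 3.3532
delay to age 3: R₀ = 0.61 × (0.70 × 5.7) = 0.61 × 3.9900 = 2.4339
Higher: breed at age 2 (3.3532).

3.35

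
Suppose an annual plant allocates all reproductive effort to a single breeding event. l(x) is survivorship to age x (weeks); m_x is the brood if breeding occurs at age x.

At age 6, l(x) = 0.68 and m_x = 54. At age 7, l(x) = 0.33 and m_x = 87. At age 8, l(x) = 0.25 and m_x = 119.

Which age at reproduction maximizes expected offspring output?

6

Expected offspring if breeding at age x = l(x) × m_x:
  age 6: 0.68 × 54 = 36.720
  age 7: 0.33 × 87 = 28.710
  age 8: 0.25 × 119 = 29.750
Maximum at age 6 (36.720).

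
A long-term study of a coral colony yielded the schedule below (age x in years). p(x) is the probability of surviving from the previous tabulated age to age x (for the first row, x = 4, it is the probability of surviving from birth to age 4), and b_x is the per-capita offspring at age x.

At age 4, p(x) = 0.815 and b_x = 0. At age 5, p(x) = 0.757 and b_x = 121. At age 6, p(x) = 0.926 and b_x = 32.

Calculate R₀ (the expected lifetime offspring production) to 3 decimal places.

Survivorship from birth: l_x = p_4·p_5·…·p_x.
  l_4 = 0.81500
  l_5 = 0.61695
  l_6 = 0.57130
R₀ = Σ l_x b_x:
  age 4: 0.81500 × 0 = 0.0000
  age 5: 0.61695 × 121 = 74.6509
  age 6: 0.57130 × 32 = 18.2816
R₀ = 0.0000 + 74.6509 + 18.2816 = 92.9325

92.933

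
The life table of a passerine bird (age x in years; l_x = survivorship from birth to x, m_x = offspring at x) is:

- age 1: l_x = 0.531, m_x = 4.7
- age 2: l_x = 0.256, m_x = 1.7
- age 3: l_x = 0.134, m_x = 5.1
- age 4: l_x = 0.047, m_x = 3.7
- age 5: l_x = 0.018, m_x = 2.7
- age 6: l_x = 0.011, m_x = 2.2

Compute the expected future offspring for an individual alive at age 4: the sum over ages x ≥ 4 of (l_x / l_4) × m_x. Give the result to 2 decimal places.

l_4 = 0.047. Conditional survival from age 4 to x is l_x / l_4.
  x=4: (0.047/0.047) × 3.7 = 3.7000
  x=5: (0.018/0.047) × 2.7 = 1.0340
  x=6: (0.011/0.047) × 2.2 = 0.5149
Sum = 3.7000 + 1.0340 + 0.5149 = 5.2489

5.25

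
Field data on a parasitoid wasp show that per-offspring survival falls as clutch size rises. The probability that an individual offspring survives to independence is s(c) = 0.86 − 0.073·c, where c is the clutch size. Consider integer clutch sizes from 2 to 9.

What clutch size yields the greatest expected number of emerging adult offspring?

6

Expected emerging adult offspring = c × s(c):
  c=2: 2 × 0.714 = 1.428
  c=3: 3 × 0.641 = 1.923
  c=4: 4 × 0.568 = 2.272
  c=5: 5 × 0.495 = 2.475
  c=6: 6 × 0.422 = 2.532
  c=7: 7 × 0.349 = 2.443
  c=8: 8 × 0.276 = 2.208
  c=9: 9 × 0.203 = 1.827
Maximum at c = 6 (2.532 emerging adult offspring).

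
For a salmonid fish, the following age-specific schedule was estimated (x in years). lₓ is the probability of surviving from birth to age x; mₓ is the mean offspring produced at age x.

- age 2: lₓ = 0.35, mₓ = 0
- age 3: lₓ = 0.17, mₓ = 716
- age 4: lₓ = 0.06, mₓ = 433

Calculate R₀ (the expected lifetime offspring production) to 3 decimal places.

147.700

R₀ = Σ lₓ mₓ:
  age 2: 0.35 × 0 = 0.0000
  age 3: 0.17 × 716 = 121.7200
  age 4: 0.06 × 433 = 25.9800
R₀ = 0.0000 + 121.7200 + 25.9800 = 147.7000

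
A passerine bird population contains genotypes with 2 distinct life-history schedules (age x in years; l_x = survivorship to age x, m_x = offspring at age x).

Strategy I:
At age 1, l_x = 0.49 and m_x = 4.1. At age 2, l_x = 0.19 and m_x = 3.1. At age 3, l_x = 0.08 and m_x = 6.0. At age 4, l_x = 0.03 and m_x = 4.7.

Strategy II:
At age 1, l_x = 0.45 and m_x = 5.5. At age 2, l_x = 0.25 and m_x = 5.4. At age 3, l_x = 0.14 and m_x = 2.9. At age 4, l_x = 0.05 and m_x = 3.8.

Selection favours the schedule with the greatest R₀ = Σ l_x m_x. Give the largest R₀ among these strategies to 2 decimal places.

4.42

Strategy I: R₀ = 0.49×4.1 + 0.19×3.1 + 0.08×6.0 + 0.03×4.7 = 3.2190
Strategy II: R₀ = 0.45×5.5 + 0.25×5.4 + 0.14×2.9 + 0.05×3.8 = 4.4210
Highest R₀: strategy II with 4.4210.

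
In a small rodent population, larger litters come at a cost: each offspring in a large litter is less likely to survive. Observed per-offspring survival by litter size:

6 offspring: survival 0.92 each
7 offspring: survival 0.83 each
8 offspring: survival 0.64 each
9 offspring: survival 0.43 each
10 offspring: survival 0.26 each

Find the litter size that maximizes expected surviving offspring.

7

Expected surviving offspring = c × s(c):
  c=6: 6 × 0.92 = 5.520
  c=7: 7 × 0.83 = 5.810
  c=8: 8 × 0.64 = 5.120
  c=9: 9 × 0.43 = 3.870
  c=10: 10 × 0.26 = 2.600
Maximum at c = 7 (5.810 surviving offspring).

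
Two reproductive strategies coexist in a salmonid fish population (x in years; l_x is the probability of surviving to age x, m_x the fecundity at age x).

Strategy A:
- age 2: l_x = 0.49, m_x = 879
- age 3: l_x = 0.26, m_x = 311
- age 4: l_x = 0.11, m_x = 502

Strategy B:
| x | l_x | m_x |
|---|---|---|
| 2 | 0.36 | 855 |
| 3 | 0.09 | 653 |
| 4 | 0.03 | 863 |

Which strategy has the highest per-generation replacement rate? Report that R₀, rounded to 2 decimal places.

Strategy A: R₀ = 0.49×879 + 0.26×311 + 0.11×502 = 566.7900
Strategy B: R₀ = 0.36×855 + 0.09×653 + 0.03×863 = 392.4600
Highest R₀: strategy A with 566.7900.

566.79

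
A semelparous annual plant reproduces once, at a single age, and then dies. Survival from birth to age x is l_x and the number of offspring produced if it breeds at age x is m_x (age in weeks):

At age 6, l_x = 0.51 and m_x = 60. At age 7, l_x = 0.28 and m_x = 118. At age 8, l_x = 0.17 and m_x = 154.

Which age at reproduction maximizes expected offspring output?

Expected offspring if breeding at age x = l_x × m_x:
  age 6: 0.51 × 60 = 30.600
  age 7: 0.28 × 118 = 33.040
  age 8: 0.17 × 154 = 26.180
Maximum at age 7 (33.040).

7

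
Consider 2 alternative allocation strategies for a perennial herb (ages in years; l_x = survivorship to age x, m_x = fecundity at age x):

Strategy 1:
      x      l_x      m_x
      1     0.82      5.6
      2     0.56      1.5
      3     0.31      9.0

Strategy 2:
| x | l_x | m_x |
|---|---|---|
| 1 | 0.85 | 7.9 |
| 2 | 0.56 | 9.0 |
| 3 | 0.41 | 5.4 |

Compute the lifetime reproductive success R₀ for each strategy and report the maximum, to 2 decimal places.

Strategy 1: R₀ = 0.82×5.6 + 0.56×1.5 + 0.31×9.0 = 8.2220
Strategy 2: R₀ = 0.85×7.9 + 0.56×9.0 + 0.41×5.4 = 13.9690
Highest R₀: strategy 2 with 13.9690.

13.97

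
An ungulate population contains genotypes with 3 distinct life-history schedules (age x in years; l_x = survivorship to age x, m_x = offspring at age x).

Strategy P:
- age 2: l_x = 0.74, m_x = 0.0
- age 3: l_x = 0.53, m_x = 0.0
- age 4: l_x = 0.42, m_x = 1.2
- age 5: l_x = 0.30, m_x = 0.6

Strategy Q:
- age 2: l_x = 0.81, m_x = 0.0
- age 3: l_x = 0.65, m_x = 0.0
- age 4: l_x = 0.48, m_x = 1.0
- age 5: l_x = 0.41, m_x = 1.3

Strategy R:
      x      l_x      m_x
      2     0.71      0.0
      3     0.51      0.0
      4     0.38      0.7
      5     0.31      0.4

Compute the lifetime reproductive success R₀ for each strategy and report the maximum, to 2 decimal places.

1.01

Strategy P: R₀ = 0.74×0.0 + 0.53×0.0 + 0.42×1.2 + 0.30×0.6 = 0.6840
Strategy Q: R₀ = 0.81×0.0 + 0.65×0.0 + 0.48×1.0 + 0.41×1.3 = 1.0130
Strategy R: R₀ = 0.71×0.0 + 0.51×0.0 + 0.38×0.7 + 0.31×0.4 = 0.3900
Highest R₀: strategy Q with 1.0130.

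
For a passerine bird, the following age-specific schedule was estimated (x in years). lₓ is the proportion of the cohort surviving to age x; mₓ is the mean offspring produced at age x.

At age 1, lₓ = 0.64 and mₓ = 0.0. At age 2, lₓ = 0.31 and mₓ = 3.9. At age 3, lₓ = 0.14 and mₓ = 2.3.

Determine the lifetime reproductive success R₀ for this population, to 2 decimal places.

R₀ = Σ lₓ mₓ:
  age 1: 0.64 × 0.0 = 0.0000
  age 2: 0.31 × 3.9 = 1.2090
  age 3: 0.14 × 2.3 = 0.3220
R₀ = 0.0000 + 1.2090 + 0.3220 = 1.5310

1.53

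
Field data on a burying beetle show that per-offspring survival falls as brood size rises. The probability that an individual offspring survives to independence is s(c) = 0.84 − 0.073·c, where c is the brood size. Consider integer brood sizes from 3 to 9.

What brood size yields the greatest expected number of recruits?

Expected recruits = c × s(c):
  c=3: 3 × 0.621 = 1.863
  c=4: 4 × 0.548 = 2.192
  c=5: 5 × 0.475 = 2.375
  c=6: 6 × 0.402 = 2.412
  c=7: 7 × 0.329 = 2.303
  c=8: 8 × 0.256 = 2.048
  c=9: 9 × 0.183 = 1.647
Maximum at c = 6 (2.412 recruits).

6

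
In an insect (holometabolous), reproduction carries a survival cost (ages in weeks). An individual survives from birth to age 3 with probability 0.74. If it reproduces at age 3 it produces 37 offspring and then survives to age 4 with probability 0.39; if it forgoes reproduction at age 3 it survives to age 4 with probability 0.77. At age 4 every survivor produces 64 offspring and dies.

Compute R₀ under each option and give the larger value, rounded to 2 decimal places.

45.85

breed at age 3: R₀ = 0.74 × (37 + 0.39 × 64) = 0.74 × 61.9600 = 45.8504
delay to age 4: R₀ = 0.74 × (0.77 × 64) = 0.74 × 49.2800 = 36.4672
Higher: breed at age 3 (45.8504).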